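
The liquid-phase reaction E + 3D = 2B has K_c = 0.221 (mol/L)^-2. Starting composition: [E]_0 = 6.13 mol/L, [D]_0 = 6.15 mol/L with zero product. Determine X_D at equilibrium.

X = 0.682

Let X = conversion of D; extent ξ = 6.15X/3 mol/L.
Concentrations: [E] = 6.13 − 2.05X; [D] = 6.15 − 6.15X; [B] = 4.1X.
K_c = [B]^2 / ([E] [D]^3).
Equating to 0.221 (mol/L)^-2: the physical root is X = 0.682.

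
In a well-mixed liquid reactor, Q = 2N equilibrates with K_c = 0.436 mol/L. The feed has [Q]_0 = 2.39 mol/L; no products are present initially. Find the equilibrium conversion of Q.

X = 0.192

Let X = conversion of Q; extent ξ = 2.39·X mol/L.
Concentrations: [Q] = 2.39 − 2.39X; [N] = 4.78X.
K_c = [N]^2 / ([Q]).
Solving K_c = 0.436 for X ∈ (0,1): X = 0.192.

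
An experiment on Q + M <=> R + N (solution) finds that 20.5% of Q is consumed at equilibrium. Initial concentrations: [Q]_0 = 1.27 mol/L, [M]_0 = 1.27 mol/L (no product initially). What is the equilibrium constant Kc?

Let X = conversion of Q.
Concentrations: [Q] = 1.27 − 1.27X; [M] = 1.27 − 1.27X; [R] = 1.27X; [N] = 1.27X.
At X = 0.205: [Q] = 1.01, [M] = 1.01, [R] = 0.26, [N] = 0.26.
Kc = [R] [N] / ([Q] [M]) = 0.0665.

Kc = 0.0665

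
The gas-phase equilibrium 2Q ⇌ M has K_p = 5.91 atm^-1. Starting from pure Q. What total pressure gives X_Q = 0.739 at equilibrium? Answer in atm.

Basis: 1 mol Q initially; let X = conversion of Q. Extent ξ = 0.5X.
Mole table: n_Q = 1 − X; n_M = 0.5X.
Total moles n_T = 1 − 0.5X.
K_p = p_M / (p_Q^2) with p_i = (n_i/n_T)·P.
At X = 0.739: the mole-fraction product g(X) = Π y_i^ν_i = 3.42. Since K_p = g(X)·P^{-1}, P = (g/K_p)^(1/1) = (3.42/5.91)^(1/1) = 0.579 atm.

P = 0.579 atm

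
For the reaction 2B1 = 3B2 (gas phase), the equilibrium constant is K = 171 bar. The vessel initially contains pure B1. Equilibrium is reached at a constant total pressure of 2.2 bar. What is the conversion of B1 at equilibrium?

X = 0.861

Basis: 1 mol B1 initially; let X = conversion of B1. Extent ξ = 0.5X.
Mole table: n_B1 = 1 − X; n_B2 = 1.5X.
n_T = Σnᵢ = 1 + 0.5X.
Mole fractions y_i = n_i/n_T; K = p_B2^3 / (p_B1^2) with p_i = y_i·P.
Substituting and setting equal to 171 bar gives a polynomial in X; the root in (0,1) is X = 0.861.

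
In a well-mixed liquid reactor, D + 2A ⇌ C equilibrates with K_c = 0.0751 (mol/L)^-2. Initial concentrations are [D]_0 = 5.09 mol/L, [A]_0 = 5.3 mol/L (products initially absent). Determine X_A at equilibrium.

Let X = conversion of A; extent ξ = 5.3X/2 mol/L.
Concentrations: [D] = 5.09 − 2.65X; [A] = 5.3 − 5.3X; [C] = 2.65X.
K_c = [C] / ([D] [A]^2).
Setting equal to 0.0751 and solving for X on (0,1) gives X = 0.559.

X = 0.559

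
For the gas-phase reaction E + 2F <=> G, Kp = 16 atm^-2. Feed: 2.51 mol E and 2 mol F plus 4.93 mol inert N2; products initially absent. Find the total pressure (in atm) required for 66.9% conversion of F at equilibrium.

Basis: 2 mol F initially; let X = conversion of F. Extent ξ = X.
Moles: n_E = 2.51 − X; n_F = 2 − 2X; n_G = X; n_I = 4.93 (inert).
Total moles n_T = 9.44 − 2X.
Kp = p_G / (p_E p_F^2) with p_i = (n_i/n_T)·P.
At X = 0.669: the mole-fraction product g(X) = Π y_i^ν_i = 54.43. Since Kp = g(X)·P^{-2}, P = (g/Kp)^(1/2) = (54.43/16)^(1/2) = 1.84 atm.

P = 1.84 atm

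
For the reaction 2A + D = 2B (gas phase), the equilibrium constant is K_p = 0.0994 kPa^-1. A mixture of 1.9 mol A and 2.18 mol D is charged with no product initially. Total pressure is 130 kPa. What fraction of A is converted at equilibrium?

Let X = conversion of A (basis 1.9 mol A); extent of reaction ξ = 0.95X.
Mole table: n_A = 1.9 − 1.9X; n_D = 2.18 − 0.95X; n_B = 1.9X.
n_T = Σnᵢ = 4.08 − 0.95X.
y_i = n_i/n_T, p_i = y_i·P. K_p = p_B^2 / (p_A^2 p_D).
This yields a degree-3 equation in X; solving on (0,1), X = 0.705.

X = 0.705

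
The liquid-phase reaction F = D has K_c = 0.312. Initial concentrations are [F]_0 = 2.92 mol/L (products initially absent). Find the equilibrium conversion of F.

X = 0.238

Let X = conversion of F; extent ξ = 2.92·X mol/L.
Concentrations: [F] = 2.92 − 2.92X; [D] = 2.92X.
K_c = [D] / ([F]).
Solving K_c = 0.312 for X ∈ (0,1): X = 0.238.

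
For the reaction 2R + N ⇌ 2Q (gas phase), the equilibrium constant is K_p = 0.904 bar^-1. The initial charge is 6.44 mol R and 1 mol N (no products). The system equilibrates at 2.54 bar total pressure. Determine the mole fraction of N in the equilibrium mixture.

y_N = 0.039

Let X = conversion of N (basis 1 mol N); extent of reaction ξ = X.
Species balance: n_R = 6.44 − 2X; n_N = 1 − X; n_Q = 2X.
Summing: n_T = 7.44 − X.
y_i = n_i/n_T, p_i = y_i·P. K_p = p_Q^2 / (p_R^2 p_N).
Equating to 0.904 bar^-1 and solving on 0 < X < 1: X = 0.740.
Then n_N = 0.26, n_T = 6.7, so y_N = 0.039.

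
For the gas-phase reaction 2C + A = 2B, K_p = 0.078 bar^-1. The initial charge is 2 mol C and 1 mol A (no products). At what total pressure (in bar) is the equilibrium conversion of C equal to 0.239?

Basis: 2 mol C initially; let X = conversion of C. Extent ξ = X.
Mole table: n_C = 2 − 2X; n_A = 1 − X; n_B = 2X.
n_T = Σnᵢ = 3 − X.
K_p = p_B^2 / (p_C^2 p_A) with p_i = (n_i/n_T)·P.
At X = 0.239: the mole-fraction product g(X) = Π y_i^ν_i = 0.3579. Since K_p = g(X)·P^{-1}, P = (g/K_p)^(1/1) = (0.3579/0.078)^(1/1) = 4.59 bar.

P = 4.59 bar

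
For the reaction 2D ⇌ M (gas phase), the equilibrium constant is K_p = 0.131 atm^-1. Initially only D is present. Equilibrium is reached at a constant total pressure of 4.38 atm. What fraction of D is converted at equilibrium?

Basis: 1 mol D initially; let X = conversion of D. Extent ξ = 0.5X.
Mole table: n_D = 1 − X; n_M = 0.5X.
Summing: n_T = 1 − 0.5X.
Mole fractions y_i = n_i/n_T; K_p = p_M / (p_D^2) with p_i = y_i·P.
Substituting and setting equal to 0.131 atm^-1 gives a polynomial in X; the root in (0,1) is X = 0.449.

X = 0.449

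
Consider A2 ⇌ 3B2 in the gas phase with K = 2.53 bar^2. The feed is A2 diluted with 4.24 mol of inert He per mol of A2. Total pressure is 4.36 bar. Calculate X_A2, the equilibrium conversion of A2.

Let X = conversion of A2 (basis 1 mol A2); extent of reaction ξ = X.
Species balance: n_A2 = 1 − X; n_B2 = 3X; n_I = 4.24 (inert).
Summing: n_T = 5.24 + 2X.
With p_i = (n_i/n_T)P, K = p_B2^3 / (p_A2).
Setting this equal to 2.53 bar^2 and taking the physical root (0 < X < 1) gives X = 0.465.

X = 0.465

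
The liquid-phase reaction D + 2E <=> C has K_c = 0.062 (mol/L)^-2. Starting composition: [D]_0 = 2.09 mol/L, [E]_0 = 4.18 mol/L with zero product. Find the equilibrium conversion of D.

Let X = conversion of D; extent ξ = 2.09·X mol/L.
Concentrations: [D] = 2.09 − 2.09X; [E] = 4.18 − 4.18X; [C] = 2.09X.
K_c = [C] / ([D] [E]^2).
Equating to 0.062 (mol/L)^-2: the physical root is X = 0.328.

X = 0.328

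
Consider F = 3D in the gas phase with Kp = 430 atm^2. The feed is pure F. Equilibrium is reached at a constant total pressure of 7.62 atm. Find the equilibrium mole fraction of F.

y_F = 0.099

Basis: 1 mol F initially; let X = conversion of F. Extent ξ = X.
At extent ξ: n_F = 1 − X; n_D = 3X.
n_T = Σnᵢ = 1 + 2X.
Mole fractions y_i = n_i/n_T; Kp = p_D^3 / (p_F) with p_i = y_i·P.
Setting this equal to 430 atm^2 and taking the physical root (0 < X < 1) gives X = 0.752.
Then n_F = 0.248, n_T = 2.5, so y_F = 0.099.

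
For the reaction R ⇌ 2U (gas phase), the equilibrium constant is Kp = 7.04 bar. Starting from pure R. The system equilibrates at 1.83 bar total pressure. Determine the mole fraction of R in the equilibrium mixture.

y_R = 0.176

Let X = conversion of R (basis 1 mol R); extent of reaction ξ = X.
Mole table: n_R = 1 − X; n_U = 2X.
Total moles n_T = 1 + X.
y_i = n_i/n_T, p_i = y_i·P. Kp = p_U^2 / (p_R).
Setting this equal to 7.04 bar and taking the physical root (0 < X < 1) gives X = 0.700.
Then n_R = 0.3, n_T = 1.7, so y_R = 0.176.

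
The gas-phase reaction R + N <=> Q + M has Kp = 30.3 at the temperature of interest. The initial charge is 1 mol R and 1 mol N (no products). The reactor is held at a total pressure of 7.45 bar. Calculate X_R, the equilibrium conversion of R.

X = 0.846

Let X = conversion of R (basis 1 mol R); extent of reaction ξ = X.
At extent ξ: n_R = 1 − X; n_N = 1 − X; n_Q = X; n_M = X.
Total moles n_T = 2 (Δν = 0, constant).
With p_i = (n_i/n_T)P, Kp = p_Q p_M / (p_R p_N).
Equating to 30.3 and solving on 0 < X < 1: X = 0.846.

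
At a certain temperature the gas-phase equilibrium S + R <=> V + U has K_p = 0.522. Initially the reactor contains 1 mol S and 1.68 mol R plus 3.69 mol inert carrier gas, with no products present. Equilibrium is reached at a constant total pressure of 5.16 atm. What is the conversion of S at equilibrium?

Take 1 mol S as basis and let X be its fractional conversion, so ξ = X.
Moles: n_S = 1 − X; n_R = 1.68 − X; n_V = X; n_U = X; n_I = 3.69 (inert).
Since Δν = 0, n_T = 6.37 throughout.
With p_i = (n_i/n_T)P, K_p = p_V p_U / (p_S p_R).
This yields a degree-2 equation in X; solving on (0,1), X = 0.531.

X = 0.531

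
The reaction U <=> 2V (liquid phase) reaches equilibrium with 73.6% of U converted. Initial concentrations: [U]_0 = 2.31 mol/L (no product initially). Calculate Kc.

Kc = 19 mol/L

Let X = conversion of U.
Concentrations: [U] = 2.31 − 2.31X; [V] = 4.62X.
At X = 0.736: [U] = 0.61, [V] = 3.4.
Kc = [V]^2 / ([U]) = 19 mol/L.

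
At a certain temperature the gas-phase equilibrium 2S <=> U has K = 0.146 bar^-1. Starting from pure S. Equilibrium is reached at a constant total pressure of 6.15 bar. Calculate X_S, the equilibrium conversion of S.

X = 0.533

Basis: 1 mol S initially; let X = conversion of S. Extent ξ = 0.5X.
Moles: n_S = 1 − X; n_U = 0.5X.
n_T = Σnᵢ = 1 − 0.5X.
y_i = n_i/n_T, p_i = y_i·P. K = p_U / (p_S^2).
Substituting and setting equal to 0.146 bar^-1 gives a polynomial in X; the root in (0,1) is X = 0.533.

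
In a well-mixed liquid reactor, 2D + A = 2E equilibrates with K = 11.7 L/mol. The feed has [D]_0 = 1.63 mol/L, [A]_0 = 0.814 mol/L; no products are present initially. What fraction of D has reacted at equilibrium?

X = 0.647

Let X = conversion of D; extent ξ = 1.63X/2 mol/L.
Concentrations: [D] = 1.63 − 1.63X; [A] = 0.814 − 0.815X; [E] = 1.63X.
K = [E]^2 / ([D]^2 [A]).
Equating to 11.7 L/mol: the physical root is X = 0.647.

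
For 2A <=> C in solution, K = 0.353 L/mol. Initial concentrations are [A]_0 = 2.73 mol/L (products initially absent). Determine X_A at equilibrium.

Let X = conversion of A; extent ξ = 2.73X/2 mol/L.
Concentrations: [A] = 2.73 − 2.73X; [C] = 1.36X.
K = [C] / ([A]^2).
This equals 0.353 at X = 0.494 (the root in 0 < X < 1).

X = 0.494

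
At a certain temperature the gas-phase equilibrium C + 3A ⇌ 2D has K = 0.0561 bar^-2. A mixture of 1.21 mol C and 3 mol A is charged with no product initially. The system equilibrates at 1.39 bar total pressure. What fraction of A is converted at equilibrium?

X = 0.170

Take 3 mol A as basis and let X be its fractional conversion, so ξ = X.
Moles: n_C = 1.21 − X; n_A = 3 − 3X; n_D = 2X.
Summing: n_T = 4.21 − 2X.
With p_i = (n_i/n_T)P, K = p_D^2 / (p_C p_A^3).
Setting this equal to 0.0561 bar^-2 and taking the physical root (0 < X < 1) gives X = 0.170.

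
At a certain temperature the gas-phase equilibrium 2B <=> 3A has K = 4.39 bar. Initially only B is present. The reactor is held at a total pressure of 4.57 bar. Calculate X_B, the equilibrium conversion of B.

Let X = conversion of B (basis 1 mol B); extent of reaction ξ = 0.5X.
At extent ξ: n_B = 1 − X; n_A = 1.5X.
Total moles n_T = 1 + 0.5X.
Mole fractions y_i = n_i/n_T; K = p_A^3 / (p_B^2) with p_i = y_i·P.
This yields a degree-3 equation in X; solving on (0,1), X = 0.465.

X = 0.465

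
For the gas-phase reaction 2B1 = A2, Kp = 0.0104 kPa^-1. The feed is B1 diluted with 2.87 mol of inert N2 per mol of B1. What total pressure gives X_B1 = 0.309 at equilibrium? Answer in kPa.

Take 1 mol B1 as basis and let X be its fractional conversion, so ξ = 0.5X.
Mole table: n_B1 = 1 − X; n_A2 = 0.5X; n_I = 2.87 (inert).
Total moles n_T = 3.87 − 0.5X.
Kp = p_A2 / (p_B1^2) with p_i = (n_i/n_T)·P.
At X = 0.309: the mole-fraction product g(X) = Π y_i^ν_i = 1.202. Since Kp = g(X)·P^{-1}, P = (g/Kp)^(1/1) = (1.202/0.0104)^(1/1) = 116 kPa.

P = 116 kPa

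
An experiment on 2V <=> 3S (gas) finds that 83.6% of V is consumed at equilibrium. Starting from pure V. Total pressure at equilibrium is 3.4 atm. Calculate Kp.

Take 1 mol V as basis and let X be its fractional conversion, so ξ = 0.5X.
Mole table: n_V = 1 − X; n_S = 1.5X.
Total moles n_T = 1 + 0.5X.
At X = 0.836: n_V = 0.164, n_S = 1.25, n_T = 1.42.
p_i = (n_i/n_T)·P. Kp = p_S^3 / (p_V^2) = 176 atm.

Kp = 176 atm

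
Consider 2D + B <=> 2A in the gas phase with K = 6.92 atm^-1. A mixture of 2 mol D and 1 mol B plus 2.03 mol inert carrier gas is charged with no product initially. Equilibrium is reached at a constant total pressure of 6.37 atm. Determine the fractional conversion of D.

Basis: 2 mol D initially; let X = conversion of D. Extent ξ = X.
Moles: n_D = 2 − 2X; n_B = 1 − X; n_A = 2X; n_I = 2.03 (inert).
Summing: n_T = 5.03 − X.
Mole fractions y_i = n_i/n_T; K = p_A^2 / (p_D^2 p_B) with p_i = y_i·P.
Equating to 6.92 atm^-1 and solving on 0 < X < 1: X = 0.652.

X = 0.652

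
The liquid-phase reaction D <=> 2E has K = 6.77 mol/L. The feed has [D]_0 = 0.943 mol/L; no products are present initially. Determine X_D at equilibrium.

Let X = conversion of D; extent ξ = 0.943·X mol/L.
Concentrations: [D] = 0.943 − 0.943X; [E] = 1.89X.
K = [E]^2 / ([D]).
Equating to 6.77 mol/L: the physical root is X = 0.715.

X = 0.715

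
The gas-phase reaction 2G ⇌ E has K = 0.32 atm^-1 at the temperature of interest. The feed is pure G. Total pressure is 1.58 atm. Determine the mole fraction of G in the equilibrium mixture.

y_G = 0.730

Take 1 mol G as basis and let X be its fractional conversion, so ξ = 0.5X.
Mole table: n_G = 1 − X; n_E = 0.5X.
n_T = Σnᵢ = 1 − 0.5X.
y_i = n_i/n_T, p_i = y_i·P. K = p_E / (p_G^2).
This yields a degree-2 equation in X; solving on (0,1), X = 0.425.
Then n_G = 0.575, n_T = 0.788, so y_G = 0.730.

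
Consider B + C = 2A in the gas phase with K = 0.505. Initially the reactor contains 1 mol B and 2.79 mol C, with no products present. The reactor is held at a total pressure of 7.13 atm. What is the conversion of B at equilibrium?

Take 1 mol B as basis and let X be its fractional conversion, so ξ = X.
Species balance: n_B = 1 − X; n_C = 2.79 − X; n_A = 2X.
n_T stays at 3.79 (no change in mole number).
Mole fractions y_i = n_i/n_T; K = p_A^2 / (p_B p_C) with p_i = y_i·P.
Substituting and setting equal to 0.505 gives a polynomial in X; the root in (0,1) is X = 0.418.

X = 0.418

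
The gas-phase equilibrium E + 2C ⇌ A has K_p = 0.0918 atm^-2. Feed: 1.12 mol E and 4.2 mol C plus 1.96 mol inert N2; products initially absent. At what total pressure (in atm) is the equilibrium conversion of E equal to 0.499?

Let X = conversion of E (basis 1.12 mol E); extent of reaction ξ = 1.12X.
Species balance: n_E = 1.12 − 1.12X; n_C = 4.2 − 2.24X; n_A = 1.12X; n_I = 1.96 (inert).
Total moles n_T = 7.28 − 2.24X.
K_p = p_A / (p_E p_C^2) with p_i = (n_i/n_T)·P.
At X = 0.499: the mole-fraction product g(X) = Π y_i^ν_i = 3.981. Since K_p = g(X)·P^{-2}, P = (g/K_p)^(1/2) = (3.981/0.0918)^(1/2) = 6.59 atm.

P = 6.59 atm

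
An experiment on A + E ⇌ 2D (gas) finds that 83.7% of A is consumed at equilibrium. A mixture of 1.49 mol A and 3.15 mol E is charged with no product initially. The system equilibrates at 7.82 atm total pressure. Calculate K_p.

K_p = 13.5

Basis: 1.49 mol A initially; let X = conversion of A. Extent ξ = 1.49X.
Mole table: n_A = 1.49 − 1.49X; n_E = 3.15 − 1.49X; n_D = 2.98X.
Since Δν = 0, n_T = 4.64 throughout.
At X = 0.837: n_A = 0.243, n_E = 1.9, n_D = 2.49, n_T = 4.64.
p_i = (n_i/n_T)·P. K_p = p_D^2 / (p_A p_E) = 13.5.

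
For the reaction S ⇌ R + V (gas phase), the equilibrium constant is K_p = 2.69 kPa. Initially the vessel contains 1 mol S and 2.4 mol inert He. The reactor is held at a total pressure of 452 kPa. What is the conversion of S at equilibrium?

Take 1 mol S as basis and let X be its fractional conversion, so ξ = X.
At extent ξ: n_S = 1 − X; n_R = X; n_V = X; n_I = 2.4 (inert).
n_T = Σnᵢ = 3.4 + X.
With p_i = (n_i/n_T)P, K_p = p_R p_V / (p_S).
This yields a degree-2 equation in X; solving on (0,1), X = 0.135.

X = 0.135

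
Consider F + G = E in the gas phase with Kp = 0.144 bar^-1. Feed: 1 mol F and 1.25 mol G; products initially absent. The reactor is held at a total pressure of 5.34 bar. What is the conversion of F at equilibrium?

X = 0.275

Take 1 mol F as basis and let X be its fractional conversion, so ξ = X.
Moles: n_F = 1 − X; n_G = 1.25 − X; n_E = X.
n_T = Σnᵢ = 2.25 − X.
y_i = n_i/n_T, p_i = y_i·P. Kp = p_E / (p_F p_G).
Substituting and setting equal to 0.144 bar^-1 gives a polynomial in X; the root in (0,1) is X = 0.275.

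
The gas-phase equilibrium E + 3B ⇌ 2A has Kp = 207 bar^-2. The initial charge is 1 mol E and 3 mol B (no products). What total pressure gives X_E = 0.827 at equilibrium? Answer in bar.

P = 1.73 bar

Take 1 mol E as basis and let X be its fractional conversion, so ξ = X.
Mole table: n_E = 1 − X; n_B = 3 − 3X; n_A = 2X.
n_T = Σnᵢ = 4 − 2X.
Kp = p_A^2 / (p_E p_B^3) with p_i = (n_i/n_T)·P.
At X = 0.827: the mole-fraction product g(X) = Π y_i^ν_i = 622.6. Since Kp = g(X)·P^{-2}, P = (g/Kp)^(1/2) = (622.6/207)^(1/2) = 1.73 bar.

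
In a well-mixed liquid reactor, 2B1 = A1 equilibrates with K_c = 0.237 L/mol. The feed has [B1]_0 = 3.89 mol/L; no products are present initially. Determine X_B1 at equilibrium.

X = 0.486

Let X = conversion of B1; extent ξ = 3.89X/2 mol/L.
Concentrations: [B1] = 3.89 − 3.89X; [A1] = 1.95X.
K_c = [A1] / ([B1]^2).
Equating to 0.237 L/mol: the physical root is X = 0.486.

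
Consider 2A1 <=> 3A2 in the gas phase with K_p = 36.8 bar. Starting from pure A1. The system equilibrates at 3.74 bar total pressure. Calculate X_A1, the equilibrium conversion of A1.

X = 0.703

Let X = conversion of A1 (basis 1 mol A1); extent of reaction ξ = 0.5X.
Species balance: n_A1 = 1 − X; n_A2 = 1.5X.
n_T = Σnᵢ = 1 + 0.5X.
With p_i = (n_i/n_T)P, K_p = p_A2^3 / (p_A1^2).
Setting this equal to 36.8 bar and taking the physical root (0 < X < 1) gives X = 0.703.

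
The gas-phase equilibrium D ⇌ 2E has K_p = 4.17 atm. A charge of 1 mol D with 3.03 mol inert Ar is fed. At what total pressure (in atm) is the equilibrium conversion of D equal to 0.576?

Basis: 1 mol D initially; let X = conversion of D. Extent ξ = X.
Moles: n_D = 1 − X; n_E = 2X; n_I = 3.03 (inert).
n_T = Σnᵢ = 4.03 + X.
K_p = p_E^2 / (p_D) with p_i = (n_i/n_T)·P.
At X = 0.576: the mole-fraction product g(X) = Π y_i^ν_i = 0.6795. Since K_p = g(X)·P^{1}, P = (K_p/g)^(1/1) = (4.17/0.6795)^(1/1) = 6.14 atm.

P = 6.14 atm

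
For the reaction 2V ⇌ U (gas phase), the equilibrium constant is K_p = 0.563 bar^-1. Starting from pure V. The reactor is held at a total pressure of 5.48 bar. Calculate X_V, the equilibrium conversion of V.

Let X = conversion of V (basis 1 mol V); extent of reaction ξ = 0.5X.
Mole table: n_V = 1 − X; n_U = 0.5X.
n_T = Σnᵢ = 1 − 0.5X.
Mole fractions y_i = n_i/n_T; K_p = p_U / (p_V^2) with p_i = y_i·P.
This yields a degree-2 equation in X; solving on (0,1), X = 0.726.

X = 0.726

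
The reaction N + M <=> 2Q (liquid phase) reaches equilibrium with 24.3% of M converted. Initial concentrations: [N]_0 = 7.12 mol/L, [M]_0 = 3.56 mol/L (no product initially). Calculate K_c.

K_c = 0.178

Let X = conversion of M.
Concentrations: [N] = 7.12 − 3.56X; [M] = 3.56 − 3.56X; [Q] = 7.12X.
At X = 0.243: [N] = 6.25, [M] = 2.69, [Q] = 1.73.
K_c = [Q]^2 / ([N] [M]) = 0.178.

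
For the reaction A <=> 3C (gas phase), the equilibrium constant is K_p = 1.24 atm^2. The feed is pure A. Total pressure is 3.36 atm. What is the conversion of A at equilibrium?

X = 0.184

Take 1 mol A as basis and let X be its fractional conversion, so ξ = X.
Moles: n_A = 1 − X; n_C = 3X.
Summing: n_T = 1 + 2X.
y_i = n_i/n_T, p_i = y_i·P. K_p = p_C^3 / (p_A).
Setting this equal to 1.24 atm^2 and taking the physical root (0 < X < 1) gives X = 0.184.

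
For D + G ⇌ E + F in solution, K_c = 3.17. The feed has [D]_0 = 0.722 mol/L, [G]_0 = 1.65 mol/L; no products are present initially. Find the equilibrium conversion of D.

X = 0.844

Let X = conversion of D; extent ξ = 0.722·X mol/L.
Concentrations: [D] = 0.722 − 0.722X; [G] = 1.65 − 0.722X; [E] = 0.722X; [F] = 0.722X.
K_c = [E] [F] / ([D] [G]).
Equating to 3.17: the physical root is X = 0.844.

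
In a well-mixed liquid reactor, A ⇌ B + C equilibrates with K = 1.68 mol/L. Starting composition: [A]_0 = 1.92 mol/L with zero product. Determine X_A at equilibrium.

Let X = conversion of A; extent ξ = 1.92·X mol/L.
Concentrations: [A] = 1.92 − 1.92X; [B] = 1.92X; [C] = 1.92X.
K = [B] [C] / ([A]).
Solving K = 1.68 for X ∈ (0,1): X = 0.595.

X = 0.595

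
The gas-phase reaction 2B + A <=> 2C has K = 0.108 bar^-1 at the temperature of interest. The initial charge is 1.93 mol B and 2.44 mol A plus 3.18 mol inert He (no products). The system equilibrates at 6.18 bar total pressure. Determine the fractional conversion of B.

Basis: 1.93 mol B initially; let X = conversion of B. Extent ξ = 0.965X.
At extent ξ: n_B = 1.93 − 1.93X; n_A = 2.44 − 0.965X; n_C = 1.93X; n_I = 3.18 (inert).
n_T = Σnᵢ = 7.55 − 0.965X.
Mole fractions y_i = n_i/n_T; K = p_C^2 / (p_B^2 p_A) with p_i = y_i·P.
Equating to 0.108 bar^-1 and solving on 0 < X < 1: X = 0.308.

X = 0.308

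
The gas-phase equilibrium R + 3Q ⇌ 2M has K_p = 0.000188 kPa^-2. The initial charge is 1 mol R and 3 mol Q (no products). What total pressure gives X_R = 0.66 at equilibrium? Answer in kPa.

P = 430 kPa

Take 1 mol R as basis and let X be its fractional conversion, so ξ = X.
Mole table: n_R = 1 − X; n_Q = 3 − 3X; n_M = 2X.
Summing: n_T = 4 − 2X.
K_p = p_M^2 / (p_R p_Q^3) with p_i = (n_i/n_T)·P.
At X = 0.66: the mole-fraction product g(X) = Π y_i^ν_i = 34.68. Since K_p = g(X)·P^{-2}, P = (g/K_p)^(1/2) = (34.68/0.000188)^(1/2) = 430 kPa.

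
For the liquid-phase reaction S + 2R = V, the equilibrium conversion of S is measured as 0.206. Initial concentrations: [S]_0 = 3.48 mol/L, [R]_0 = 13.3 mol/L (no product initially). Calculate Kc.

Let X = conversion of S.
Concentrations: [S] = 3.48 − 3.48X; [R] = 13.3 − 6.96X; [V] = 3.48X.
At X = 0.206: [S] = 2.76, [R] = 11.9, [V] = 0.717.
Kc = [V] / ([S] [R]^2) = 0.00184 (mol/L)^-2.

Kc = 0.00184 (mol/L)^-2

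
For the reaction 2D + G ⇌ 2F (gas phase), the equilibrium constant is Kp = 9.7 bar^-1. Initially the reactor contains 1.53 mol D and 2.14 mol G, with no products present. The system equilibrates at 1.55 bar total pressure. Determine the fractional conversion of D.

Basis: 1.53 mol D initially; let X = conversion of D. Extent ξ = 0.765X.
Species balance: n_D = 1.53 − 1.53X; n_G = 2.14 − 0.765X; n_F = 1.53X.
Total moles n_T = 3.67 − 0.765X.
With p_i = (n_i/n_T)P, Kp = p_F^2 / (p_D^2 p_G).
This yields a degree-3 equation in X; solving on (0,1), X = 0.734.

X = 0.734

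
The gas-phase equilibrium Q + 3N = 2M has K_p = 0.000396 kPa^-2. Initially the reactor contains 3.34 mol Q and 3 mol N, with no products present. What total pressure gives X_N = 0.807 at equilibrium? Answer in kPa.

Let X = conversion of N (basis 3 mol N); extent of reaction ξ = X.
Moles: n_Q = 3.34 − X; n_N = 3 − 3X; n_M = 2X.
Summing: n_T = 6.34 − 2X.
K_p = p_M^2 / (p_Q p_N^3) with p_i = (n_i/n_T)·P.
At X = 0.807: the mole-fraction product g(X) = Π y_i^ν_i = 118.3. Since K_p = g(X)·P^{-2}, P = (g/K_p)^(1/2) = (118.3/0.000396)^(1/2) = 547 kPa.

P = 547 kPa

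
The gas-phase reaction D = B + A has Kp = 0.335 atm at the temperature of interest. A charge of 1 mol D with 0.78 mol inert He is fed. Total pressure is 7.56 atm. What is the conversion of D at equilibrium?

X = 0.259

Basis: 1 mol D initially; let X = conversion of D. Extent ξ = X.
Mole table: n_D = 1 − X; n_B = X; n_A = X; n_I = 0.78 (inert).
Total moles n_T = 1.78 + X.
With p_i = (n_i/n_T)P, Kp = p_B p_A / (p_D).
This yields a degree-2 equation in X; solving on (0,1), X = 0.259.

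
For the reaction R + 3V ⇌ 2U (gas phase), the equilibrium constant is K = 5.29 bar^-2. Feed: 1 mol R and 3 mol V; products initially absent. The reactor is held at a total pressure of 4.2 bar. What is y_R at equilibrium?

y_R = 0.107

Basis: 1 mol R initially; let X = conversion of R. Extent ξ = X.
Moles: n_R = 1 − X; n_V = 3 − 3X; n_U = 2X.
Summing: n_T = 4 − 2X.
y_i = n_i/n_T, p_i = y_i·P. K = p_U^2 / (p_R p_V^3).
Equating to 5.29 bar^-2 and solving on 0 < X < 1: X = 0.728.
Then n_R = 0.272, n_T = 2.54, so y_R = 0.107.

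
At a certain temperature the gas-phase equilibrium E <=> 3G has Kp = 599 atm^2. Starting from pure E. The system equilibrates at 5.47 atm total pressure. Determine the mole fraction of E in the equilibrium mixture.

y_E = 0.044

Take 1 mol E as basis and let X be its fractional conversion, so ξ = X.
Moles: n_E = 1 − X; n_G = 3X.
n_T = Σnᵢ = 1 + 2X.
y_i = n_i/n_T, p_i = y_i·P. Kp = p_G^3 / (p_E).
Setting this equal to 599 atm^2 and taking the physical root (0 < X < 1) gives X = 0.879.
Then n_E = 0.121, n_T = 2.76, so y_E = 0.044.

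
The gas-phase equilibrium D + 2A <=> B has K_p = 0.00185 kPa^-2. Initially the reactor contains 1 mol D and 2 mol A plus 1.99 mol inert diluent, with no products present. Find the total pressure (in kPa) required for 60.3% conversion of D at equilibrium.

P = 137 kPa

Basis: 1 mol D initially; let X = conversion of D. Extent ξ = X.
At extent ξ: n_D = 1 − X; n_A = 2 − 2X; n_B = X; n_I = 1.99 (inert).
n_T = Σnᵢ = 4.99 − 2X.
K_p = p_B / (p_D p_A^2) with p_i = (n_i/n_T)·P.
At X = 0.603: the mole-fraction product g(X) = Π y_i^ν_i = 34.5. Since K_p = g(X)·P^{-2}, P = (g/K_p)^(1/2) = (34.5/0.00185)^(1/2) = 137 kPa.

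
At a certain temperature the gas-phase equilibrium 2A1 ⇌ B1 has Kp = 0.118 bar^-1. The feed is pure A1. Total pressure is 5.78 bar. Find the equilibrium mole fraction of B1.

y_B1 = 0.318

Take 1 mol A1 as basis and let X be its fractional conversion, so ξ = 0.5X.
Species balance: n_A1 = 1 − X; n_B1 = 0.5X.
Total moles n_T = 1 − 0.5X.
y_i = n_i/n_T, p_i = y_i·P. Kp = p_B1 / (p_A1^2).
Setting this equal to 0.118 bar^-1 and taking the physical root (0 < X < 1) gives X = 0.482.
Then n_B1 = 0.241, n_T = 0.759, so y_B1 = 0.318.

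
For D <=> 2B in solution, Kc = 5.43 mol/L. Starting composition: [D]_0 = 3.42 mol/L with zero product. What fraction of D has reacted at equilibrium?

Let X = conversion of D; extent ξ = 3.42·X mol/L.
Concentrations: [D] = 3.42 − 3.42X; [B] = 6.84X.
Kc = [B]^2 / ([D]).
Equating to 5.43 mol/L: the physical root is X = 0.462.

X = 0.462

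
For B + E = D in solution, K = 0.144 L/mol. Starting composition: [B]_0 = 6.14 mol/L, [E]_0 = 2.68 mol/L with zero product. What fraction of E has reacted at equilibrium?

X = 0.419

Let X = conversion of E; extent ξ = 2.68·X mol/L.
Concentrations: [B] = 6.14 − 2.68X; [E] = 2.68 − 2.68X; [D] = 2.68X.
K = [D] / ([B] [E]).
Solving K = 0.144 for X ∈ (0,1): X = 0.419.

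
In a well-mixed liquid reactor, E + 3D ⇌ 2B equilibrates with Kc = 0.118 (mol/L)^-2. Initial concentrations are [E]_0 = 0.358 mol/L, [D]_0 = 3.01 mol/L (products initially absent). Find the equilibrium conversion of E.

X = 0.627

Let X = conversion of E; extent ξ = 0.358·X mol/L.
Concentrations: [E] = 0.358 − 0.358X; [D] = 3.01 − 1.07X; [B] = 0.716X.
Kc = [B]^2 / ([E] [D]^3).
Setting equal to 0.118 and solving for X on (0,1) gives X = 0.627.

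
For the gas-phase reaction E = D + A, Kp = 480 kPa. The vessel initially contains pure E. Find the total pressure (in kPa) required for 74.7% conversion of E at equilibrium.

Let X = conversion of E (basis 1 mol E); extent of reaction ξ = X.
Moles: n_E = 1 − X; n_D = X; n_A = X.
n_T = Σnᵢ = 1 + X.
Kp = p_D p_A / (p_E) with p_i = (n_i/n_T)·P.
At X = 0.747: the mole-fraction product g(X) = Π y_i^ν_i = 1.262. Since Kp = g(X)·P^{1}, P = (Kp/g)^(1/1) = (480/1.262)^(1/1) = 380 kPa.

P = 380 kPa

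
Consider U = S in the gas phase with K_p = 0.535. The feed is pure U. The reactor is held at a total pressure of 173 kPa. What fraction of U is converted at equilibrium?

Let X = conversion of U (basis 1 mol U); extent of reaction ξ = X.
Mole table: n_U = 1 − X; n_S = X.
Total moles n_T = 1 (Δν = 0, constant).
y_i = n_i/n_T, p_i = y_i·P. K_p = p_S / (p_U).
Substituting and setting equal to 0.535 gives a polynomial in X; the root in (0,1) is X = 0.349.

X = 0.349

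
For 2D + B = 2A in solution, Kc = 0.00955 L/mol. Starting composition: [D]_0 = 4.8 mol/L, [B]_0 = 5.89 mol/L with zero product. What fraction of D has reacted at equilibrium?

Let X = conversion of D; extent ξ = 4.8X/2 mol/L.
Concentrations: [D] = 4.8 − 4.8X; [B] = 5.89 − 2.4X; [A] = 4.8X.
Kc = [A]^2 / ([D]^2 [B]).
Solving Kc = 0.00955 for X ∈ (0,1): X = 0.186.

X = 0.186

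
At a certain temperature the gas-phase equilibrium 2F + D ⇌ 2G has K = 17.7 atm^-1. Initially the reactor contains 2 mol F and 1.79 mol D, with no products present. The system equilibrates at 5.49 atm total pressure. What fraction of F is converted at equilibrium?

X = 0.848

Take 2 mol F as basis and let X be its fractional conversion, so ξ = X.
Species balance: n_F = 2 − 2X; n_D = 1.79 − X; n_G = 2X.
n_T = Σnᵢ = 3.79 − X.
Mole fractions y_i = n_i/n_T; K = p_G^2 / (p_F^2 p_D) with p_i = y_i·P.
Substituting and setting equal to 17.7 atm^-1 gives a polynomial in X; the root in (0,1) is X = 0.848.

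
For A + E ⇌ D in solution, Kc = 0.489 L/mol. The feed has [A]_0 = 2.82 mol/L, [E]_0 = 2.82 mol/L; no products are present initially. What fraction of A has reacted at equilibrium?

Let X = conversion of A; extent ξ = 2.82·X mol/L.
Concentrations: [A] = 2.82 − 2.82X; [E] = 2.82 − 2.82X; [D] = 2.82X.
Kc = [D] / ([A] [E]).
This equals 0.489 at X = 0.437 (the root in 0 < X < 1).

X = 0.437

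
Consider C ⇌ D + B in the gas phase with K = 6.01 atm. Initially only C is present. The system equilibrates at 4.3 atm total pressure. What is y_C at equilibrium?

y_C = 0.134

Basis: 1 mol C initially; let X = conversion of C. Extent ξ = X.
Species balance: n_C = 1 − X; n_D = X; n_B = X.
Summing: n_T = 1 + X.
With p_i = (n_i/n_T)P, K = p_D p_B / (p_C).
This yields a degree-2 equation in X; solving on (0,1), X = 0.763.
Then n_C = 0.237, n_T = 1.76, so y_C = 0.134.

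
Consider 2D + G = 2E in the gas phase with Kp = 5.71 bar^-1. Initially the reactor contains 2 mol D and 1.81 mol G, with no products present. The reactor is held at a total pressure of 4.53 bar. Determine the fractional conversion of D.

Take 2 mol D as basis and let X be its fractional conversion, so ξ = X.
Species balance: n_D = 2 − 2X; n_G = 1.81 − X; n_E = 2X.
Summing: n_T = 3.81 − X.
With p_i = (n_i/n_T)P, Kp = p_E^2 / (p_D^2 p_G).
Equating to 5.71 bar^-1 and solving on 0 < X < 1: X = 0.750.

X = 0.750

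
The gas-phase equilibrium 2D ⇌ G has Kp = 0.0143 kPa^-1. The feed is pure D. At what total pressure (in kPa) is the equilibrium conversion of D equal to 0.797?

Let X = conversion of D (basis 1 mol D); extent of reaction ξ = 0.5X.
Mole table: n_D = 1 − X; n_G = 0.5X.
Total moles n_T = 1 − 0.5X.
Kp = p_G / (p_D^2) with p_i = (n_i/n_T)·P.
At X = 0.797: the mole-fraction product g(X) = Π y_i^ν_i = 5.817. Since Kp = g(X)·P^{-1}, P = (g/Kp)^(1/1) = (5.817/0.0143)^(1/1) = 407 kPa.

P = 407 kPa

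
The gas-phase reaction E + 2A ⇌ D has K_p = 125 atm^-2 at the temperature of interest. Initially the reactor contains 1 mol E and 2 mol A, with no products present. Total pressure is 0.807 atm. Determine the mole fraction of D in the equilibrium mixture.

Let X = conversion of E (basis 1 mol E); extent of reaction ξ = X.
Mole table: n_E = 1 − X; n_A = 2 − 2X; n_D = X.
Summing: n_T = 3 − 2X.
Mole fractions y_i = n_i/n_T; K_p = p_D / (p_E p_A^2) with p_i = y_i·P.
Setting this equal to 125 atm^-2 and taking the physical root (0 < X < 1) gives X = 0.834.
Then n_D = 0.834, n_T = 1.33, so y_D = 0.627.

y_D = 0.627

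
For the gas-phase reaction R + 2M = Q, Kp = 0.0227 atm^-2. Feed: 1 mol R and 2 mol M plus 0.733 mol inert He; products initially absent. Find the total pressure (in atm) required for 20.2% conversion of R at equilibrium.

Let X = conversion of R (basis 1 mol R); extent of reaction ξ = X.
At extent ξ: n_R = 1 − X; n_M = 2 − 2X; n_Q = X; n_I = 0.733 (inert).
n_T = Σnᵢ = 3.73 − 2X.
Kp = p_Q / (p_R p_M^2) with p_i = (n_i/n_T)·P.
At X = 0.202: the mole-fraction product g(X) = Π y_i^ν_i = 1.101. Since Kp = g(X)·P^{-2}, P = (g/Kp)^(1/2) = (1.101/0.0227)^(1/2) = 6.97 atm.

P = 6.97 atm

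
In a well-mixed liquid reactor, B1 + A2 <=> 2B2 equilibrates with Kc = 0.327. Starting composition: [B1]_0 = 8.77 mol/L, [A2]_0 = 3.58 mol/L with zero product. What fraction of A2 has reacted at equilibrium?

X = 0.338

Let X = conversion of A2; extent ξ = 3.58·X mol/L.
Concentrations: [B1] = 8.77 − 3.58X; [A2] = 3.58 − 3.58X; [B2] = 7.16X.
Kc = [B2]^2 / ([B1] [A2]).
Setting equal to 0.327 and solving for X on (0,1) gives X = 0.338.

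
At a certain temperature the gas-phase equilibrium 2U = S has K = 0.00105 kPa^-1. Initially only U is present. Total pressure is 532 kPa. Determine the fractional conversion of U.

Let X = conversion of U (basis 1 mol U); extent of reaction ξ = 0.5X.
At extent ξ: n_U = 1 − X; n_S = 0.5X.
Total moles n_T = 1 − 0.5X.
Mole fractions y_i = n_i/n_T; K = p_S / (p_U^2) with p_i = y_i·P.
This yields a degree-2 equation in X; solving on (0,1), X = 0.444.

X = 0.444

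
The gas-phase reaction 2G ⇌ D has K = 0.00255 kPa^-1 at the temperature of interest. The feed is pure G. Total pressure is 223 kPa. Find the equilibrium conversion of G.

X = 0.447

Take 1 mol G as basis and let X be its fractional conversion, so ξ = 0.5X.
Moles: n_G = 1 − X; n_D = 0.5X.
Summing: n_T = 1 − 0.5X.
Mole fractions y_i = n_i/n_T; K = p_D / (p_G^2) with p_i = y_i·P.
Setting this equal to 0.00255 kPa^-1 and taking the physical root (0 < X < 1) gives X = 0.447.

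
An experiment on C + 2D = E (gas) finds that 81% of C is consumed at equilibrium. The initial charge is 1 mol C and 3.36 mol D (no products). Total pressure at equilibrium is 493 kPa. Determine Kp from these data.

Kp = 4.35e-05 kPa^-2

Take 1 mol C as basis and let X be its fractional conversion, so ξ = X.
Species balance: n_C = 1 − X; n_D = 3.36 − 2X; n_E = X.
n_T = Σnᵢ = 4.36 − 2X.
At X = 0.81: n_C = 0.19, n_D = 1.74, n_E = 0.81, n_T = 2.74.
p_i = (n_i/n_T)·P. Kp = p_E / (p_C p_D^2) = 4.35e-05 kPa^-2.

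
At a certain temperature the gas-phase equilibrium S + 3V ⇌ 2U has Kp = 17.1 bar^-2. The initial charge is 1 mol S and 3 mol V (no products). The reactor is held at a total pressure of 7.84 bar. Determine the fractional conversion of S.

Take 1 mol S as basis and let X be its fractional conversion, so ξ = X.
Species balance: n_S = 1 − X; n_V = 3 − 3X; n_U = 2X.
n_T = Σnᵢ = 4 − 2X.
With p_i = (n_i/n_T)P, Kp = p_U^2 / (p_S p_V^3).
This yields a degree-4 equation in X; solving on (0,1), X = 0.848.

X = 0.848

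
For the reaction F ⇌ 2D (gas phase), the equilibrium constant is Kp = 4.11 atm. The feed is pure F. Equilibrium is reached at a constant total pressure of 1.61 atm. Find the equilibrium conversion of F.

X = 0.624

Take 1 mol F as basis and let X be its fractional conversion, so ξ = X.
At extent ξ: n_F = 1 − X; n_D = 2X.
n_T = Σnᵢ = 1 + X.
With p_i = (n_i/n_T)P, Kp = p_D^2 / (p_F).
This yields a degree-2 equation in X; solving on (0,1), X = 0.624.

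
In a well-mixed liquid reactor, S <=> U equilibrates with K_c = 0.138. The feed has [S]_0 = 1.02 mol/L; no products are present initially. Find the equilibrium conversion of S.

X = 0.121

Let X = conversion of S; extent ξ = 1.02·X mol/L.
Concentrations: [S] = 1.02 − 1.02X; [U] = 1.02X.
K_c = [U] / ([S]).
Setting equal to 0.138 and solving for X on (0,1) gives X = 0.121.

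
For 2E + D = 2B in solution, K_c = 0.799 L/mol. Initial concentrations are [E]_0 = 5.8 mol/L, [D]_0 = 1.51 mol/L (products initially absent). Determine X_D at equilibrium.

X = 0.712

Let X = conversion of D; extent ξ = 1.51·X mol/L.
Concentrations: [E] = 5.8 − 3.02X; [D] = 1.51 − 1.51X; [B] = 3.02X.
K_c = [B]^2 / ([E]^2 [D]).
Setting equal to 0.799 and solving for X on (0,1) gives X = 0.712.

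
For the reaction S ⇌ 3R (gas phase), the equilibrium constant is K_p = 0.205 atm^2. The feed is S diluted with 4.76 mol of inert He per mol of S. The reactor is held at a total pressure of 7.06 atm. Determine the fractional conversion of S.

Basis: 1 mol S initially; let X = conversion of S. Extent ξ = X.
At extent ξ: n_S = 1 − X; n_R = 3X; n_I = 4.76 (inert).
Summing: n_T = 5.76 + 2X.
Mole fractions y_i = n_i/n_T; K_p = p_R^3 / (p_S) with p_i = y_i·P.
Equating to 0.205 atm^2 and solving on 0 < X < 1: X = 0.168.

X = 0.168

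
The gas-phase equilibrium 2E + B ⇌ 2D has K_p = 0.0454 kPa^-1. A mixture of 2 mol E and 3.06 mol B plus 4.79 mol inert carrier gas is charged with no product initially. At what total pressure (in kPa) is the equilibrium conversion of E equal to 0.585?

P = 164 kPa

Take 2 mol E as basis and let X be its fractional conversion, so ξ = X.
Moles: n_E = 2 − 2X; n_B = 3.06 − X; n_D = 2X; n_I = 4.79 (inert).
Summing: n_T = 9.85 − X.
K_p = p_D^2 / (p_E^2 p_B) with p_i = (n_i/n_T)·P.
At X = 0.585: the mole-fraction product g(X) = Π y_i^ν_i = 7.439. Since K_p = g(X)·P^{-1}, P = (g/K_p)^(1/1) = (7.439/0.0454)^(1/1) = 164 kPa.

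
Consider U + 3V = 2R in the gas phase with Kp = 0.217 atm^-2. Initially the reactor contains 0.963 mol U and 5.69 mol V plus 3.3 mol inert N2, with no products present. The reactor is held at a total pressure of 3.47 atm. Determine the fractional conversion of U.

Let X = conversion of U (basis 0.963 mol U); extent of reaction ξ = 0.963X.
Species balance: n_U = 0.963 − 0.963X; n_V = 5.69 − 2.89X; n_R = 1.93X; n_I = 3.3 (inert).
n_T = Σnᵢ = 9.95 − 1.93X.
y_i = n_i/n_T, p_i = y_i·P. Kp = p_R^2 / (p_U p_V^3).
Setting this equal to 0.217 atm^-2 and taking the physical root (0 < X < 1) gives X = 0.533.

X = 0.533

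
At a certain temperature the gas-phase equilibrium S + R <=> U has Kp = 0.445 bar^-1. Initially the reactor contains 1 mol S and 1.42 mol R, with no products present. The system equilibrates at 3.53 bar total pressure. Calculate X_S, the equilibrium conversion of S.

X = 0.438

Let X = conversion of S (basis 1 mol S); extent of reaction ξ = X.
Species balance: n_S = 1 − X; n_R = 1.42 − X; n_U = X.
n_T = Σnᵢ = 2.42 − X.
With p_i = (n_i/n_T)P, Kp = p_U / (p_S p_R).
Equating to 0.445 bar^-1 and solving on 0 < X < 1: X = 0.438.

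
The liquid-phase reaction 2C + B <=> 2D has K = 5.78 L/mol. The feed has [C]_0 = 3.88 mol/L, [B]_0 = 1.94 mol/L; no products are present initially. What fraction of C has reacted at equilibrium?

X = 0.661

Let X = conversion of C; extent ξ = 3.88X/2 mol/L.
Concentrations: [C] = 3.88 − 3.88X; [B] = 1.94 − 1.94X; [D] = 3.88X.
K = [D]^2 / ([C]^2 [B]).
Setting equal to 5.78 and solving for X on (0,1) gives X = 0.661.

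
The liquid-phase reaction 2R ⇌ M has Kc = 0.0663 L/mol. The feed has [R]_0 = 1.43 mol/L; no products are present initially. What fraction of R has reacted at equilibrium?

X = 0.140

Let X = conversion of R; extent ξ = 1.43X/2 mol/L.
Concentrations: [R] = 1.43 − 1.43X; [M] = 0.715X.
Kc = [M] / ([R]^2).
Equating to 0.0663 L/mol: the physical root is X = 0.140.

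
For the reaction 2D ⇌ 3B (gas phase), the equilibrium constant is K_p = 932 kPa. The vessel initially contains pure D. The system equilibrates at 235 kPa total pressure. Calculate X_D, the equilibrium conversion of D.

Basis: 1 mol D initially; let X = conversion of D. Extent ξ = 0.5X.
At extent ξ: n_D = 1 − X; n_B = 1.5X.
Total moles n_T = 1 + 0.5X.
Mole fractions y_i = n_i/n_T; K_p = p_B^3 / (p_D^2) with p_i = y_i·P.
Equating to 932 kPa and solving on 0 < X < 1: X = 0.613.

X = 0.613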